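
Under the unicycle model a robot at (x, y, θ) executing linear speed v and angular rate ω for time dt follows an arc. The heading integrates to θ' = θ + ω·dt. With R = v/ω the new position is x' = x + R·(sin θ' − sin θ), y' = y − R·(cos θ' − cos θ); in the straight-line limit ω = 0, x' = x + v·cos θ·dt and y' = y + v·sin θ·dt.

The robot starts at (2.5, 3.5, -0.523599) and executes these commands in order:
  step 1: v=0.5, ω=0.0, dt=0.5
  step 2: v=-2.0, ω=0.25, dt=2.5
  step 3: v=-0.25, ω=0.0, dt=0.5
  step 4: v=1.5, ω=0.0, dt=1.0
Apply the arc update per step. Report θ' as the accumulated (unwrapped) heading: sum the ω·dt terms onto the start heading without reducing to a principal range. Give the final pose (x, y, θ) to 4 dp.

(-0.7254, 4.5449, 0.1014)

step 1: θ'=-0.5236 (straight) → pose (2.7165, 3.3750, -0.5236)
step 2: θ'=0.1014 (R=-8.0000) → pose (-2.0933, 4.4057, 0.1014)
step 3: θ'=0.1014 (straight) → pose (-2.2177, 4.3931, 0.1014)
step 4: θ'=0.1014 (straight) → pose (-0.7254, 4.5449, 0.1014)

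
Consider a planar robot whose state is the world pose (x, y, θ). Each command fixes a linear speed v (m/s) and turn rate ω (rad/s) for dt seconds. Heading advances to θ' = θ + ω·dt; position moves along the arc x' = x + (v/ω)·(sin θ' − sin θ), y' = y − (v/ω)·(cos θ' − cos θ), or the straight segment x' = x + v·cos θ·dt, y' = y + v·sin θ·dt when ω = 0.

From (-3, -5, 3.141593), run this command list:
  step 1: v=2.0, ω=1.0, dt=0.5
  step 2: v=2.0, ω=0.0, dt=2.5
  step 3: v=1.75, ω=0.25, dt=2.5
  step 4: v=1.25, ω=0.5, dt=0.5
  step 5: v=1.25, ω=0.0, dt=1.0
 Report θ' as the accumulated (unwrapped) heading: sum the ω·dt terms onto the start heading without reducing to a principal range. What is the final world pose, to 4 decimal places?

step 1: θ'=3.6416 (R=2.0000) → pose (-3.9589, -5.2448, 3.6416)
step 2: θ'=3.6416 (straight) → pose (-8.3468, -7.6420, 3.6416)
step 3: θ'=4.2666 (R=7.0000) → pose (-11.3067, -10.7668, 4.2666)
step 4: θ'=4.5166 (R=2.5000) → pose (-11.5032, -11.3584, 4.5166)
step 5: θ'=4.5166 (straight) → pose (-11.7464, -12.5845, 4.5166)

(-11.7464, -12.5845, 4.5166)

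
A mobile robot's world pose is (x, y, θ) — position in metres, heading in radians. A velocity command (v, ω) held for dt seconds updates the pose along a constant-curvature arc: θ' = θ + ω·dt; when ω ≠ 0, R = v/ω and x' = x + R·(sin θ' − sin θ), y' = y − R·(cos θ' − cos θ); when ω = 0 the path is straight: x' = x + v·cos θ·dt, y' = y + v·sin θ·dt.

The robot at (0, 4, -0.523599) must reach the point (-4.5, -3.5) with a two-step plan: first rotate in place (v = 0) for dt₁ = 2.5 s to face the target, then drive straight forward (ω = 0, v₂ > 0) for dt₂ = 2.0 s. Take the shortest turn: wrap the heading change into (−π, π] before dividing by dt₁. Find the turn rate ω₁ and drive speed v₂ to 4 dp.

ω₁ = -0.6350, v₂ = 4.3732

heading to target = atan2(-3.5−4, -4.5−0) = -2.1112
Δθ = wrap(-2.1112 − -0.5236) = -1.5876; ω₁ = Δθ/dt₁ = -0.6350
distance = √((-4.5−0)² + (-3.5−4)²) = 8.7464; v₂ = distance/dt₂ = 4.3732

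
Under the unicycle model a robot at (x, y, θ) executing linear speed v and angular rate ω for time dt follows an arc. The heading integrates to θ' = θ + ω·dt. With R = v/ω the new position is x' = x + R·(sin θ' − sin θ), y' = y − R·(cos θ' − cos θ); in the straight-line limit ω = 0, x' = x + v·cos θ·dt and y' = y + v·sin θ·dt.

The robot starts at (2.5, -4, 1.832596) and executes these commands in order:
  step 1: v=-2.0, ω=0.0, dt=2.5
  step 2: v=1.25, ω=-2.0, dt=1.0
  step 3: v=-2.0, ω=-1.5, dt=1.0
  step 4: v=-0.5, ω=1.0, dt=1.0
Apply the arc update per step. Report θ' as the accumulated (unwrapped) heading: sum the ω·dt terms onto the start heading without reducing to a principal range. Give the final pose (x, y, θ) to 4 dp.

(3.2088, -6.1674, -0.6674)

step 1: θ'=1.8326 (straight) → pose (3.7941, -8.8296, 1.8326)
step 2: θ'=-0.1674 (R=-0.6250) → pose (4.5019, -8.0516, -0.1674)
step 3: θ'=-1.6674 (R=1.3333) → pose (3.3970, -6.6083, -1.6674)
step 4: θ'=-0.6674 (R=-0.5000) → pose (3.2088, -6.1674, -0.6674)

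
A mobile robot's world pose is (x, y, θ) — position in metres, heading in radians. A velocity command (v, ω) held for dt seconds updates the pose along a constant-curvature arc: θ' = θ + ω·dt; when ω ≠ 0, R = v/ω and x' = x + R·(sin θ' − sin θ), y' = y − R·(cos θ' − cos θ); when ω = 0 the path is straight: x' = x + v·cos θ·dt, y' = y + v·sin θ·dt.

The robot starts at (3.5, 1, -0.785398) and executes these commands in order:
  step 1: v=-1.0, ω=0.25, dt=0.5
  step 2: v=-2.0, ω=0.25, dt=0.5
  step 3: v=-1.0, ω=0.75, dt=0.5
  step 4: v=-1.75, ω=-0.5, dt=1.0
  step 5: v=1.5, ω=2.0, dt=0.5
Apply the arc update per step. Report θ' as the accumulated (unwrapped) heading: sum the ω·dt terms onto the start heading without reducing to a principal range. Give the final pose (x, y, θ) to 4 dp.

step 1: θ'=-0.6604 (R=-4.0000) → pose (3.1253, 1.3306, -0.6604)
step 2: θ'=-0.5354 (R=-8.0000) → pose (2.2993, 1.8931, -0.5354)
step 3: θ'=-0.1604 (R=-1.3333) → pose (1.8320, 2.0626, -0.1604)
step 4: θ'=-0.6604 (R=3.5000) → pose (0.2440, 2.7535, -0.6604)
step 5: θ'=0.3396 (R=0.7500) → pose (0.9539, 2.6387, 0.3396)

(0.9539, 2.6387, 0.3396)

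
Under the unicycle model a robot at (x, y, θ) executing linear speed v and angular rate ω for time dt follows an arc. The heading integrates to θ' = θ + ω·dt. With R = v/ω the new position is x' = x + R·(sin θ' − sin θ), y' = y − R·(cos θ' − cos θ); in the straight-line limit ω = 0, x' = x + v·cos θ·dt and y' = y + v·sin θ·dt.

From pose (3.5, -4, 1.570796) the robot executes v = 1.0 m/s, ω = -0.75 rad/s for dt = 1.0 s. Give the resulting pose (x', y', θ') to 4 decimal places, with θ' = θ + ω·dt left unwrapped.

(3.8577, -3.0911, 0.8208)

θ' = 1.5708 + -0.75·1.0 = 0.8208
R = v/ω = 1.0/-0.75 = -1.3333
x' = 3.5 + -1.3333·(sin 0.8208 − sin 1.5708) = 3.8577
y' = -4 − -1.3333·(cos 0.8208 − cos 1.5708) = -3.0911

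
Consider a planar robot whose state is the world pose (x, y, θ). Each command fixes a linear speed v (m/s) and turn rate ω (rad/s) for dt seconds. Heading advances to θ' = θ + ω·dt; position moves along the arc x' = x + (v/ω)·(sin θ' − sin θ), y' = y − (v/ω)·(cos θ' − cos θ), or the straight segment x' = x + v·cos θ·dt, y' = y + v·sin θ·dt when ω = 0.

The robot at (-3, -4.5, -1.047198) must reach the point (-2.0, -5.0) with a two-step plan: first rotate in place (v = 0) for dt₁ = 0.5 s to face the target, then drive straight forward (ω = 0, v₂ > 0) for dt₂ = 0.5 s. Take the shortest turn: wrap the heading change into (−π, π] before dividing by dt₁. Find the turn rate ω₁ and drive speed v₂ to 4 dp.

heading to target = atan2(-5−-4.5, -2−-3) = -0.4636
Δθ = wrap(-0.4636 − -1.0472) = 0.5836; ω₁ = Δθ/dt₁ = 1.1671
distance = √((-2−-3)² + (-5−-4.5)²) = 1.1180; v₂ = distance/dt₂ = 2.2361

ω₁ = 1.1671, v₂ = 2.2361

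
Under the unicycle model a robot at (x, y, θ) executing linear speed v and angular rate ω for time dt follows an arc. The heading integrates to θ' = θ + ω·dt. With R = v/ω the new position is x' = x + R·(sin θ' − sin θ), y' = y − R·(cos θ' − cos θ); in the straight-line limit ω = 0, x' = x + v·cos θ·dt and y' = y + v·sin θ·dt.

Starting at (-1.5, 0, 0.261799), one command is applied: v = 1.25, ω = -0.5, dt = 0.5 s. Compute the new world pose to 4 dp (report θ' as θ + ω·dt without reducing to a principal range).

(-0.8825, 0.0850, 0.0118)

θ' = 0.2618 + -0.5·0.5 = 0.0118
R = v/ω = 1.25/-0.5 = -2.5000
x' = -1.5 + -2.5000·(sin 0.0118 − sin 0.2618) = -0.8825
y' = 0 − -2.5000·(cos 0.0118 − cos 0.2618) = 0.0850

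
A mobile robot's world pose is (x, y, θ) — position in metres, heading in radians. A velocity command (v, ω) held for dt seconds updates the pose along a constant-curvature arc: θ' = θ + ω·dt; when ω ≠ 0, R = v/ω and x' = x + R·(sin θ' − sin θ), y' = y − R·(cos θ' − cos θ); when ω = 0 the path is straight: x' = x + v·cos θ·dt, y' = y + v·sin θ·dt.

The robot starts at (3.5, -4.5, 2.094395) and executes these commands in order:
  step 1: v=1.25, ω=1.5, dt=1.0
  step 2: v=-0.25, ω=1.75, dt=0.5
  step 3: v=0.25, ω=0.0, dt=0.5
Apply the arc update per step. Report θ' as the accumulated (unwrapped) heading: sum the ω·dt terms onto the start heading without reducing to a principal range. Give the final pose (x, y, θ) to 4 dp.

(2.4598, -4.1946, 4.4694)

step 1: θ'=3.5944 (R=0.8333) → pose (2.4137, -4.1673, 3.5944)
step 2: θ'=4.4694 (R=-0.1429) → pose (2.4899, -4.0732, 4.4694)
step 3: θ'=4.4694 (straight) → pose (2.4598, -4.1946, 4.4694)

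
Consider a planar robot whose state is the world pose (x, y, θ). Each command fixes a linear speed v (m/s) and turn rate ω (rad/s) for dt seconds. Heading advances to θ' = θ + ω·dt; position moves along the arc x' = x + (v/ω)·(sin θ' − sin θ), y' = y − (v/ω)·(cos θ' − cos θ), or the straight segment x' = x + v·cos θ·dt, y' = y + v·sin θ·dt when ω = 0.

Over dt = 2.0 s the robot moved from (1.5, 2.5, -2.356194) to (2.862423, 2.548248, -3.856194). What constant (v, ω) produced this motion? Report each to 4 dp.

Δθ = -3.856194 − -2.356194 = -1.500000
ω = Δθ/dt = -1.500000/2.0 = -0.7500
R = Δx/(sin θ' − sin θ) = 1.0000
v = R·ω = 1.0000·-0.7500 = -0.7500

v = -0.7500, ω = -0.7500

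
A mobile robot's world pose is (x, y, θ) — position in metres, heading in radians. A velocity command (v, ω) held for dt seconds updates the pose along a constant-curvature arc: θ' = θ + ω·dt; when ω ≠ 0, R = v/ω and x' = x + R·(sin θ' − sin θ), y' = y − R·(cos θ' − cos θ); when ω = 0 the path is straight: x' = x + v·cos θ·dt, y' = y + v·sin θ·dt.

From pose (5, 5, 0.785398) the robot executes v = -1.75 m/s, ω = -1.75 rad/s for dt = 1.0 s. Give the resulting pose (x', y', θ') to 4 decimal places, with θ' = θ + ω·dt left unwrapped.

θ' = 0.7854 + -1.75·1.0 = -0.9646
R = v/ω = -1.75/-1.75 = 1.0000
x' = 5 + 1.0000·(sin -0.9646 − sin 0.7854) = 3.4711
y' = 5 − 1.0000·(cos -0.9646 − cos 0.7854) = 5.1374

(3.4711, 5.1374, -0.9646)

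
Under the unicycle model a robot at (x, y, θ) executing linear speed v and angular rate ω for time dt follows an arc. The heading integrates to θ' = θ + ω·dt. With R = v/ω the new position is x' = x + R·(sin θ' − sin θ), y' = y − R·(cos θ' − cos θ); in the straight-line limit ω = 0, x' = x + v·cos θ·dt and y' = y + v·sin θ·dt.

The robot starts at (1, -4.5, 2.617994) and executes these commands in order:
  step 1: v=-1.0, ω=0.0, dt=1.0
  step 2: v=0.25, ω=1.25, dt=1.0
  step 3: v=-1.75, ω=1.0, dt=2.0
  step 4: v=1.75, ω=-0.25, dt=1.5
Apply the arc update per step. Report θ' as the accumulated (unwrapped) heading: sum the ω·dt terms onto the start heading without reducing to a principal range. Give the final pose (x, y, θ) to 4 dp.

(3.3266, -3.5934, 5.4930)

step 1: θ'=2.6180 (straight) → pose (1.8660, -5.0000, 2.6180)
step 2: θ'=3.8680 (R=0.2000) → pose (1.6332, -5.0237, 3.8680)
step 3: θ'=5.8680 (R=-1.7500) → pose (1.1768, -2.1141, 5.8680)
step 4: θ'=5.4930 (R=-7.0000) → pose (3.3266, -3.5934, 5.4930)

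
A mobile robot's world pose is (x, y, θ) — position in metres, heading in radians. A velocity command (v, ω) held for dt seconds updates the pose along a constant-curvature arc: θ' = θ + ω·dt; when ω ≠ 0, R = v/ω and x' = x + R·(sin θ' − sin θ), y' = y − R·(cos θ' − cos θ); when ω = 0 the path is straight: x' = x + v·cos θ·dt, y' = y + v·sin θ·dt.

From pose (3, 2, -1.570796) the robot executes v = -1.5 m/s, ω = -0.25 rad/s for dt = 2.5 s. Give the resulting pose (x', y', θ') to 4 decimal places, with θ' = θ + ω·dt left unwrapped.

θ' = -1.5708 + -0.25·2.5 = -2.1958
R = v/ω = -1.5/-0.25 = 6.0000
x' = 3 + 6.0000·(sin -2.1958 − sin -1.5708) = 4.1342
y' = 2 − 6.0000·(cos -2.1958 − cos -1.5708) = 5.5106

(4.1342, 5.5106, -2.1958)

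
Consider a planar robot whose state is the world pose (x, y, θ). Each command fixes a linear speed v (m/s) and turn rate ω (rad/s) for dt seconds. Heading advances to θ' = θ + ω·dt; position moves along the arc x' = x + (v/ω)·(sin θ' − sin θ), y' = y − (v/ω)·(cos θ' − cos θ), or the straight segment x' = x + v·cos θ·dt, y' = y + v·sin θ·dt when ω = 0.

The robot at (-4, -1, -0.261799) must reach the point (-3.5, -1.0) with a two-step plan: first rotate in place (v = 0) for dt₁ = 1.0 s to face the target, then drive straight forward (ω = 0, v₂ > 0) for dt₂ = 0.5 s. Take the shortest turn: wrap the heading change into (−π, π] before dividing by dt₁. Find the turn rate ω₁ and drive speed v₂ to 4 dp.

ω₁ = 0.2618, v₂ = 1.0000

heading to target = atan2(-1−-1, -3.5−-4) = 0.0000
Δθ = wrap(0.0000 − -0.2618) = 0.2618; ω₁ = Δθ/dt₁ = 0.2618
distance = √((-3.5−-4)² + (-1−-1)²) = 0.5000; v₂ = distance/dt₂ = 1.0000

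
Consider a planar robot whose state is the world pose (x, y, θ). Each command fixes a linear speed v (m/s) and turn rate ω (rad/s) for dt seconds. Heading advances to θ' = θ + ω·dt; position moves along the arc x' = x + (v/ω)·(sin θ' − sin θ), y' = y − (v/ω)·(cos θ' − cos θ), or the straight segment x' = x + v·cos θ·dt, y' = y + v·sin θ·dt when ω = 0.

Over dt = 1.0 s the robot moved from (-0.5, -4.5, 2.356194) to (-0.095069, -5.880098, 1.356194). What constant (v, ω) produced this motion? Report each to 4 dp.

v = -1.5000, ω = -1.0000

Δθ = 1.356194 − 2.356194 = -1.000000
ω = Δθ/dt = -1.000000/1.0 = -1.0000
R = −Δy/(cos θ' − cos θ) = 1.5000
v = R·ω = 1.5000·-1.0000 = -1.5000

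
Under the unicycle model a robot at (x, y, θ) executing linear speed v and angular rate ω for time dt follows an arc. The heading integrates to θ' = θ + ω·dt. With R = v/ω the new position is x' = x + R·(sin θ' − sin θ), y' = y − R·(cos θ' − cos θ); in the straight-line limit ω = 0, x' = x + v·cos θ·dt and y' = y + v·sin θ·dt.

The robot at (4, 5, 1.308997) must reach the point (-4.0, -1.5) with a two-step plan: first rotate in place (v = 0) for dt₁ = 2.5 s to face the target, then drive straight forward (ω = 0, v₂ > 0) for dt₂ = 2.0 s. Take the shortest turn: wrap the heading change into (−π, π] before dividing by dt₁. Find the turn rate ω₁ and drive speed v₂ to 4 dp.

ω₁ = 1.0060, v₂ = 5.1539

heading to target = atan2(-1.5−5, -4−4) = -2.4593
Δθ = wrap(-2.4593 − 1.3090) = 2.5149; ω₁ = Δθ/dt₁ = 1.0060
distance = √((-4−4)² + (-1.5−5)²) = 10.3078; v₂ = distance/dt₂ = 5.1539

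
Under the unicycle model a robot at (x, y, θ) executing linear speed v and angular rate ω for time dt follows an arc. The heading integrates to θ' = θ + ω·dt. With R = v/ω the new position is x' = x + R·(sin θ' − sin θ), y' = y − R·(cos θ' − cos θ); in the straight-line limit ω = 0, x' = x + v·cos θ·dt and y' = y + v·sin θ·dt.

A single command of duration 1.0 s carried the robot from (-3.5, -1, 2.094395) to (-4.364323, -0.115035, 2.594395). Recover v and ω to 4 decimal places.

v = 1.2500, ω = 0.5000

Δθ = 2.594395 − 2.094395 = 0.500000
ω = Δθ/dt = 0.500000/1.0 = 0.5000
R = −Δy/(cos θ' − cos θ) = 2.5000
v = R·ω = 2.5000·0.5000 = 1.2500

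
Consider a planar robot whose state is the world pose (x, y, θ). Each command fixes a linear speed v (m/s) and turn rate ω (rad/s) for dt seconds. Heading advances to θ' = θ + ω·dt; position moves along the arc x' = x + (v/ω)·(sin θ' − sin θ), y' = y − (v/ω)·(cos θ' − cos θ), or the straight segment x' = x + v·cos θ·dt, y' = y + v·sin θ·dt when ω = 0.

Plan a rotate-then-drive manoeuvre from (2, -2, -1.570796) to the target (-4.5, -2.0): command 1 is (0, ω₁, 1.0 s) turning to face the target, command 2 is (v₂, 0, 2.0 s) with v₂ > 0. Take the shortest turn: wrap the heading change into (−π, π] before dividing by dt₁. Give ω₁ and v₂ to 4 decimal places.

ω₁ = -1.5708, v₂ = 3.2500

heading to target = atan2(-2−-2, -4.5−2) = 3.1416
Δθ = wrap(3.1416 − -1.5708) = -1.5708; ω₁ = Δθ/dt₁ = -1.5708
distance = √((-4.5−2)² + (-2−-2)²) = 6.5000; v₂ = distance/dt₂ = 3.2500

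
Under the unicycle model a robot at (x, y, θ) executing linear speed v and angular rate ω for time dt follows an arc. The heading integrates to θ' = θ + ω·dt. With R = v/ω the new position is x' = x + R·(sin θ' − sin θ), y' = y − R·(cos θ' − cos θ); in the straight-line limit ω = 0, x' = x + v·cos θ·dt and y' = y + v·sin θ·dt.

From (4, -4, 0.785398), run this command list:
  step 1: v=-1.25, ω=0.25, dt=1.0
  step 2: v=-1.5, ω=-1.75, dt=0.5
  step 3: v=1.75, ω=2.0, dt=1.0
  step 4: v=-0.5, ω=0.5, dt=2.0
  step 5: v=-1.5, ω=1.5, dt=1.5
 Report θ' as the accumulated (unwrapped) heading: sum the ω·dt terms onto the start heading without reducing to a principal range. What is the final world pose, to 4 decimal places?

step 1: θ'=1.0354 (R=-5.0000) → pose (3.2352, -4.9846, 1.0354)
step 2: θ'=0.1604 (R=0.8571) → pose (2.6349, -5.3935, 0.1604)
step 3: θ'=2.1604 (R=0.8750) → pose (3.2224, -4.0432, 2.1604)
step 4: θ'=3.1604 (R=-1.0000) → pose (4.0724, -4.4870, 3.1604)
step 5: θ'=5.4104 (R=-1.0000) → pose (4.8197, -2.8444, 5.4104)

(4.8197, -2.8444, 5.4104)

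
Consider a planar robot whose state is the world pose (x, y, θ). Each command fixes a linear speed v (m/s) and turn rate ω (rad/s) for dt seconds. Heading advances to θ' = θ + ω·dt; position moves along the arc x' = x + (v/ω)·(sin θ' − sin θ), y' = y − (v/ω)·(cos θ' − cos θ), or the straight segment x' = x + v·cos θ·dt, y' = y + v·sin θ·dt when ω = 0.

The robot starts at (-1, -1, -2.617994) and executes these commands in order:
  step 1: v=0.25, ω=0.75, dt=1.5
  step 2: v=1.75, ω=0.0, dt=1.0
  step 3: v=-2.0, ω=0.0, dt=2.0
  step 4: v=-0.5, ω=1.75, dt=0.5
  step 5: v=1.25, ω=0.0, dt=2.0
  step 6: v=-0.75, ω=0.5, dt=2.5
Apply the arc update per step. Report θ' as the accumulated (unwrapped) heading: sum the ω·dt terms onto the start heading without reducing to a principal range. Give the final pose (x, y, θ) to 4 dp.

(-1.1775, -0.3215, 0.6320)

step 1: θ'=-1.4930 (R=0.3333) → pose (-1.1657, -1.3146, -1.4930)
step 2: θ'=-1.4930 (straight) → pose (-1.0296, -3.0593, -1.4930)
step 3: θ'=-1.4930 (straight) → pose (-1.3405, 0.9286, -1.4930)
step 4: θ'=-0.6180 (R=-0.2857) → pose (-1.4598, 1.1393, -0.6180)
step 5: θ'=-0.6180 (straight) → pose (0.5778, -0.3092, -0.6180)
step 6: θ'=0.6320 (R=-1.5000) → pose (-1.1775, -0.3215, 0.6320)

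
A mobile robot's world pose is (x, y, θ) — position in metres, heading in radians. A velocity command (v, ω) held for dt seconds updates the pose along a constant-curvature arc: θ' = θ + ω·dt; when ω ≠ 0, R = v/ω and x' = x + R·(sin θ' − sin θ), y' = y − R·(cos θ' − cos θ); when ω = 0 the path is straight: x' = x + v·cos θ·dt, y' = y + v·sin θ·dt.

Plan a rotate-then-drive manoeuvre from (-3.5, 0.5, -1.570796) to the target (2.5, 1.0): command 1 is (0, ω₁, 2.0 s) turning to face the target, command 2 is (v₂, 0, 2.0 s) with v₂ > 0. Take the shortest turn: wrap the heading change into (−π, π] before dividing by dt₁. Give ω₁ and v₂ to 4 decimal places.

heading to target = atan2(1−0.5, 2.5−-3.5) = 0.0831
Δθ = wrap(0.0831 − -1.5708) = 1.6539; ω₁ = Δθ/dt₁ = 0.8270
distance = √((2.5−-3.5)² + (1−0.5)²) = 6.0208; v₂ = distance/dt₂ = 3.0104

ω₁ = 0.8270, v₂ = 3.0104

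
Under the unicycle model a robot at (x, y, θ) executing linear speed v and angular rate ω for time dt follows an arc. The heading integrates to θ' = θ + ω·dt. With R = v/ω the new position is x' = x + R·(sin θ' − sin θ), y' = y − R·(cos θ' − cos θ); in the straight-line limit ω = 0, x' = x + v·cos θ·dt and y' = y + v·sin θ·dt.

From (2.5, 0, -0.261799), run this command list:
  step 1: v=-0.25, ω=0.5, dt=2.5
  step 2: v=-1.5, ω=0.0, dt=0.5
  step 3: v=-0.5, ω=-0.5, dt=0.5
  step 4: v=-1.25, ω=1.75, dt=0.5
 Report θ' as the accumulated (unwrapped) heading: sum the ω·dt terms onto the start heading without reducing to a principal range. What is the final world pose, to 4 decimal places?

(1.1454, -1.5823, 1.6132)

step 1: θ'=0.9882 (R=-0.5000) → pose (1.9531, -0.2079, 0.9882)
step 2: θ'=0.9882 (straight) → pose (1.5404, -0.8341, 0.9882)
step 3: θ'=0.7382 (R=1.0000) → pose (1.3783, -1.0236, 0.7382)
step 4: θ'=1.6132 (R=-0.7143) → pose (1.1454, -1.5823, 1.6132)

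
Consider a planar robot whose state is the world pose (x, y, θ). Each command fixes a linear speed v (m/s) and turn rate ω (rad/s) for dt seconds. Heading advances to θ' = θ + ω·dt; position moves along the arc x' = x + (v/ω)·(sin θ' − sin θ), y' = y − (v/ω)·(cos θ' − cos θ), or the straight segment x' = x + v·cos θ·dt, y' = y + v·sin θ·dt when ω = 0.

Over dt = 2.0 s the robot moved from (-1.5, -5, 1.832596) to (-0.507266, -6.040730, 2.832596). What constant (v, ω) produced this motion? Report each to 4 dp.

v = -0.7500, ω = 0.5000

Δθ = 2.832596 − 1.832596 = 1.000000
ω = Δθ/dt = 1.000000/2.0 = 0.5000
R = −Δy/(cos θ' − cos θ) = -1.5000
v = R·ω = -1.5000·0.5000 = -0.7500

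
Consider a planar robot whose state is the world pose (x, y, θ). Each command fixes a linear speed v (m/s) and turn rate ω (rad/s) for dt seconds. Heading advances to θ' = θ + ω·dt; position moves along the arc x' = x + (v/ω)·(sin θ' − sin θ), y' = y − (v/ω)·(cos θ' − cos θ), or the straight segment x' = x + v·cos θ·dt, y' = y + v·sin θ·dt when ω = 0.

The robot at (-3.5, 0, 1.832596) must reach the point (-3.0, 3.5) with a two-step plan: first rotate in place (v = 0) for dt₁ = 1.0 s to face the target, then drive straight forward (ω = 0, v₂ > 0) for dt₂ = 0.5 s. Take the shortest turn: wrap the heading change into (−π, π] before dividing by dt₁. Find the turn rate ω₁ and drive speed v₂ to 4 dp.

heading to target = atan2(3.5−0, -3−-3.5) = 1.4289
Δθ = wrap(1.4289 − 1.8326) = -0.4037; ω₁ = Δθ/dt₁ = -0.4037
distance = √((-3−-3.5)² + (3.5−0)²) = 3.5355; v₂ = distance/dt₂ = 7.0711

ω₁ = -0.4037, v₂ = 7.0711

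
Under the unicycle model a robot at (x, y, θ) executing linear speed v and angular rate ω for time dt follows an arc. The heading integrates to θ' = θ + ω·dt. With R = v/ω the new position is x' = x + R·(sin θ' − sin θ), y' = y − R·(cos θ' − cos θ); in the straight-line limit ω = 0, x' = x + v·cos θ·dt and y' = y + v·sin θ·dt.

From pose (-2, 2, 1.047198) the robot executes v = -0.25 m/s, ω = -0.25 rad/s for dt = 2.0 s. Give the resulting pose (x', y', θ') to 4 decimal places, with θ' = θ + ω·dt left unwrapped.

(-2.3457, 1.6460, 0.5472)

θ' = 1.0472 + -0.25·2.0 = 0.5472
R = v/ω = -0.25/-0.25 = 1.0000
x' = -2 + 1.0000·(sin 0.5472 − sin 1.0472) = -2.3457
y' = 2 − 1.0000·(cos 0.5472 − cos 1.0472) = 1.6460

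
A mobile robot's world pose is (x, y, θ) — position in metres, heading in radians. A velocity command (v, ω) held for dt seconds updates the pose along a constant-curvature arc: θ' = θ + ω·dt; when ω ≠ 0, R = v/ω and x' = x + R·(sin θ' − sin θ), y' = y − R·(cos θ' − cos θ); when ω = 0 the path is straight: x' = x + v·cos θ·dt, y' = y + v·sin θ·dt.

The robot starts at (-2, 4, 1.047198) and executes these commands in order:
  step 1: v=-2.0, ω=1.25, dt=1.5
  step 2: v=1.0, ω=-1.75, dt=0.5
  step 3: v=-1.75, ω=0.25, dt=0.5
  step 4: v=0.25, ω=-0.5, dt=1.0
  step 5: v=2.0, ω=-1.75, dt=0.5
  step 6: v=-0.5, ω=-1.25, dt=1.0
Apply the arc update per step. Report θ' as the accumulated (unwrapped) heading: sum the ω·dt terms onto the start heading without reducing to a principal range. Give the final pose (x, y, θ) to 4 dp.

(-1.1242, 2.2498, -0.4528)

step 1: θ'=2.9222 (R=-1.6000) → pose (-0.9626, 1.6384, 2.9222)
step 2: θ'=2.0472 (R=-0.5714) → pose (-1.3460, 1.9340, 2.0472)
step 3: θ'=2.1722 (R=-7.0000) → pose (-0.8973, 1.1835, 2.1722)
step 4: θ'=1.6722 (R=-0.5000) → pose (-0.9824, 1.4158, 1.6722)
step 5: θ'=0.7972 (R=-1.1429) → pose (-0.6630, 2.3300, 0.7972)
step 6: θ'=-0.4528 (R=0.4000) → pose (-1.1242, 2.2498, -0.4528)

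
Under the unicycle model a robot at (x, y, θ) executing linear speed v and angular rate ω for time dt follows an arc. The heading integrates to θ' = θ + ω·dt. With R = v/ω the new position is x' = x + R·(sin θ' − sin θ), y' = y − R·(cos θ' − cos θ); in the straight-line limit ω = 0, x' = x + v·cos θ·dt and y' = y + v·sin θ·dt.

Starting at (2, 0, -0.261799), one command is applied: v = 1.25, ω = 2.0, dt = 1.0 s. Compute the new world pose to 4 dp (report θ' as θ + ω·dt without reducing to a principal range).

(2.7780, 0.7078, 1.7382)

θ' = -0.2618 + 2.0·1.0 = 1.7382
R = v/ω = 1.25/2.0 = 0.6250
x' = 2 + 0.6250·(sin 1.7382 − sin -0.2618) = 2.7780
y' = 0 − 0.6250·(cos 1.7382 − cos -0.2618) = 0.7078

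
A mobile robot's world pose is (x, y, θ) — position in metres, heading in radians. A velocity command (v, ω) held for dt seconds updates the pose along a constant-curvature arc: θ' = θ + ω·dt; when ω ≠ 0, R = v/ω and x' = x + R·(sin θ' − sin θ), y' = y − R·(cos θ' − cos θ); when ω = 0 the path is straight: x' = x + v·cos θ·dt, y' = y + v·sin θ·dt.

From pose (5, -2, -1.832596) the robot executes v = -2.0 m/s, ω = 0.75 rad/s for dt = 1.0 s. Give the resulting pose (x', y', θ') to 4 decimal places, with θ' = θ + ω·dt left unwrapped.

θ' = -1.8326 + 0.75·1.0 = -1.0826
R = v/ω = -2.0/0.75 = -2.6667
x' = 5 + -2.6667·(sin -1.0826 − sin -1.8326) = 4.7793
y' = -2 − -2.6667·(cos -1.0826 − cos -1.8326) = -0.0590

(4.7793, -0.0590, -1.0826)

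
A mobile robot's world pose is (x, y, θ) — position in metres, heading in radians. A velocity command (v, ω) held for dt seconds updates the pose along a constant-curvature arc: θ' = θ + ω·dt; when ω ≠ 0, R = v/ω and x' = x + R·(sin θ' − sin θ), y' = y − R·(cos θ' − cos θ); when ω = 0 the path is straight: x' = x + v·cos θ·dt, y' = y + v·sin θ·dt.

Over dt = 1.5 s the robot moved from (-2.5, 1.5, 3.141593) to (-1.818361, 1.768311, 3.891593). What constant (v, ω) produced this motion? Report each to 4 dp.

Δθ = 3.891593 − 3.141593 = 0.750000
ω = Δθ/dt = 0.750000/1.5 = 0.5000
R = Δx/(sin θ' − sin θ) = -1.0000
v = R·ω = -1.0000·0.5000 = -0.5000

v = -0.5000, ω = 0.5000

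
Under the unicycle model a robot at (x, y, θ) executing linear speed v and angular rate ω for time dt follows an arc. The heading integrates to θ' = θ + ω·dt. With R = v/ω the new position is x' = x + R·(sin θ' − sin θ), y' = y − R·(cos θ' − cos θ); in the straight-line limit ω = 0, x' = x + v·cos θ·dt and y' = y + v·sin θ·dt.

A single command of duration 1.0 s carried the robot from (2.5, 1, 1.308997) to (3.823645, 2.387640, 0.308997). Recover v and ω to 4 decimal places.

v = 2.0000, ω = -1.0000

Δθ = 0.308997 − 1.308997 = -1.000000
ω = Δθ/dt = -1.000000/1.0 = -1.0000
R = −Δy/(cos θ' − cos θ) = -2.0000
v = R·ω = -2.0000·-1.0000 = 2.0000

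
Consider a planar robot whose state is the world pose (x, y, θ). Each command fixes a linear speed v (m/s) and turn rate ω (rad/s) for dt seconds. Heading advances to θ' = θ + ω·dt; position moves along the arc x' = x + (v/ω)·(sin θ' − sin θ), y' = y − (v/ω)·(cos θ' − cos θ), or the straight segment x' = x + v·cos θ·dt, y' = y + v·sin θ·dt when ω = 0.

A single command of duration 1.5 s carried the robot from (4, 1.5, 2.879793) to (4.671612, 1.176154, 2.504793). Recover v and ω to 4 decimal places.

Δθ = 2.504793 − 2.879793 = -0.375000
ω = Δθ/dt = -0.375000/1.5 = -0.2500
R = Δx/(sin θ' − sin θ) = 2.0000
v = R·ω = 2.0000·-0.2500 = -0.5000

v = -0.5000, ω = -0.2500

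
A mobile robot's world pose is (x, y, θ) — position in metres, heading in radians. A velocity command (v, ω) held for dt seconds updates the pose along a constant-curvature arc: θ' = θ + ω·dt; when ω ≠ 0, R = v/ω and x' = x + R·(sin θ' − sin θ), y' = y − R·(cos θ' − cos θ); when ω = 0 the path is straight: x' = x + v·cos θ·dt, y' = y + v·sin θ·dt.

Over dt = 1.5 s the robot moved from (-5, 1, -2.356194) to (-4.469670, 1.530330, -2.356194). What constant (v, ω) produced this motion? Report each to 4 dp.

Δθ = -2.356194 − -2.356194 = 0.000000
ω = Δθ/dt = 0.000000/1.5 = 0.0000
ω = 0 → v = (Δx·cos θ + Δy·sin θ)/dt = -0.5000

v = -0.5000, ω = 0.0000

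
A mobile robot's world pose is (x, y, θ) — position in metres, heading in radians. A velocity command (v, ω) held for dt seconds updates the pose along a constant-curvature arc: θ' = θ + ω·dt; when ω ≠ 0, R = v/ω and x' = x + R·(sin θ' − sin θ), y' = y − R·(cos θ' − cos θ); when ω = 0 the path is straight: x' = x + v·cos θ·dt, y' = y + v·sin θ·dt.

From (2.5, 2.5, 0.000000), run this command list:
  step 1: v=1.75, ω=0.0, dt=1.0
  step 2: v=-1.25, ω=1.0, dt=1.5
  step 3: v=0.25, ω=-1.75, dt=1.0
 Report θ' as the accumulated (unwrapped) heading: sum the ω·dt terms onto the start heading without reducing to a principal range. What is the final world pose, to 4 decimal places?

step 1: θ'=0.0000 (straight) → pose (4.2500, 2.5000, 0.0000)
step 2: θ'=1.5000 (R=-1.2500) → pose (3.0031, 1.3384, 1.5000)
step 3: θ'=-0.2500 (R=-0.1429) → pose (3.1810, 1.4667, -0.2500)

(3.1810, 1.4667, -0.2500)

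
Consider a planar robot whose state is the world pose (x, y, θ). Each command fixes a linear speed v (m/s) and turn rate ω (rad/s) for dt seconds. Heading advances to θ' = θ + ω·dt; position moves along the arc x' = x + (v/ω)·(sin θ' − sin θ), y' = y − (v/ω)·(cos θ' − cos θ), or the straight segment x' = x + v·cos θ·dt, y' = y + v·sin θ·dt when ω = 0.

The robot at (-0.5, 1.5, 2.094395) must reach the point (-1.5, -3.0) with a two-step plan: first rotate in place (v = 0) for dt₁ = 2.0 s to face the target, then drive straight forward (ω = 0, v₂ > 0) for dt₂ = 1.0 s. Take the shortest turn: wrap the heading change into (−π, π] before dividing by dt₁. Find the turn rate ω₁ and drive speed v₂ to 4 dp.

ω₁ = 1.1997, v₂ = 4.6098

heading to target = atan2(-3−1.5, -1.5−-0.5) = -1.7895
Δθ = wrap(-1.7895 − 2.0944) = 2.3993; ω₁ = Δθ/dt₁ = 1.1997
distance = √((-1.5−-0.5)² + (-3−1.5)²) = 4.6098; v₂ = distance/dt₂ = 4.6098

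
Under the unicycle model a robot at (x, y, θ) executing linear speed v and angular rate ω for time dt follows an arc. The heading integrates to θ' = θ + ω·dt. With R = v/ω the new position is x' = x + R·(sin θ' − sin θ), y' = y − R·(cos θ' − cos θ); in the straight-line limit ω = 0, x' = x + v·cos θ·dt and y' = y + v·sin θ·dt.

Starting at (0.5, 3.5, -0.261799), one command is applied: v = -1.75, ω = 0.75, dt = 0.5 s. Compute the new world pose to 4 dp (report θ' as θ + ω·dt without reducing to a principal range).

(-0.3675, 3.5646, 0.1132)

θ' = -0.2618 + 0.75·0.5 = 0.1132
R = v/ω = -1.75/0.75 = -2.3333
x' = 0.5 + -2.3333·(sin 0.1132 − sin -0.2618) = -0.3675
y' = 3.5 − -2.3333·(cos 0.1132 − cos -0.2618) = 3.5646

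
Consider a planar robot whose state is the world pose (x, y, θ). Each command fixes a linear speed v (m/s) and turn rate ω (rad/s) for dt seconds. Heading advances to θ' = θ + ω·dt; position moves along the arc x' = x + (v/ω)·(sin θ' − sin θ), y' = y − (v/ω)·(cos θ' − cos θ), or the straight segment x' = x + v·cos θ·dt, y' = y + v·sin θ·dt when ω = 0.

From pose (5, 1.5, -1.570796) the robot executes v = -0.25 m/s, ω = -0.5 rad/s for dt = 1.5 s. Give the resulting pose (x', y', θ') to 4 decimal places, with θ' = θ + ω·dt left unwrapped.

(5.1342, 1.8408, -2.3208)

θ' = -1.5708 + -0.5·1.5 = -2.3208
R = v/ω = -0.25/-0.5 = 0.5000
x' = 5 + 0.5000·(sin -2.3208 − sin -1.5708) = 5.1342
y' = 1.5 − 0.5000·(cos -2.3208 − cos -1.5708) = 1.8408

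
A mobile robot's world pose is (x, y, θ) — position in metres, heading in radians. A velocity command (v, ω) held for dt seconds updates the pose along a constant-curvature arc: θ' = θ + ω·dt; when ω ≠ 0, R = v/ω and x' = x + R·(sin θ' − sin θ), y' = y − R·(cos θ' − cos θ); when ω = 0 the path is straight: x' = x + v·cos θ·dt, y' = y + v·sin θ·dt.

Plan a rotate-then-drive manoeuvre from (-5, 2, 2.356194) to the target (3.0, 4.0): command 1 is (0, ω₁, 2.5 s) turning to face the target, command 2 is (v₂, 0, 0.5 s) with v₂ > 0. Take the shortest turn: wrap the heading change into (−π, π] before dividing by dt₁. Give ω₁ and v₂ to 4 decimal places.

heading to target = atan2(4−2, 3−-5) = 0.2450
Δθ = wrap(0.2450 − 2.3562) = -2.1112; ω₁ = Δθ/dt₁ = -0.8445
distance = √((3−-5)² + (4−2)²) = 8.2462; v₂ = distance/dt₂ = 16.4924

ω₁ = -0.8445, v₂ = 16.4924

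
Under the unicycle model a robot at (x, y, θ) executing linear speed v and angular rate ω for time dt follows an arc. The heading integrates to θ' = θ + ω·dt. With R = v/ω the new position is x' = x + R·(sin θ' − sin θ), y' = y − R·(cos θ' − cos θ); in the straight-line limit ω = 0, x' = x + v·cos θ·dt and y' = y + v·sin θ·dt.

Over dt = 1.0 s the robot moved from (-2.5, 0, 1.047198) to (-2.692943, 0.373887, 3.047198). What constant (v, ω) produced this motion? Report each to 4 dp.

Δθ = 3.047198 − 1.047198 = 2.000000
ω = Δθ/dt = 2.000000/1.0 = 2.0000
R = −Δy/(cos θ' − cos θ) = 0.2500
v = R·ω = 0.2500·2.0000 = 0.5000

v = 0.5000, ω = 2.0000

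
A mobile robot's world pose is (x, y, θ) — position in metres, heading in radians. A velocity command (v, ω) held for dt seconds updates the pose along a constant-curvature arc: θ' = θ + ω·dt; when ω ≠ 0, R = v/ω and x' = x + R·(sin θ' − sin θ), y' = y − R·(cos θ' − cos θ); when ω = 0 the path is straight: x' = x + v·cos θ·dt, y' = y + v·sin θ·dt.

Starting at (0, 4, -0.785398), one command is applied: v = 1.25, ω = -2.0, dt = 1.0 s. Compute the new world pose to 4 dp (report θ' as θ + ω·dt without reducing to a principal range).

(-0.2240, 2.9723, -2.7854)

θ' = -0.7854 + -2.0·1.0 = -2.7854
R = v/ω = 1.25/-2.0 = -0.6250
x' = 0 + -0.6250·(sin -2.7854 − sin -0.7854) = -0.2240
y' = 4 − -0.6250·(cos -2.7854 − cos -0.7854) = 2.9723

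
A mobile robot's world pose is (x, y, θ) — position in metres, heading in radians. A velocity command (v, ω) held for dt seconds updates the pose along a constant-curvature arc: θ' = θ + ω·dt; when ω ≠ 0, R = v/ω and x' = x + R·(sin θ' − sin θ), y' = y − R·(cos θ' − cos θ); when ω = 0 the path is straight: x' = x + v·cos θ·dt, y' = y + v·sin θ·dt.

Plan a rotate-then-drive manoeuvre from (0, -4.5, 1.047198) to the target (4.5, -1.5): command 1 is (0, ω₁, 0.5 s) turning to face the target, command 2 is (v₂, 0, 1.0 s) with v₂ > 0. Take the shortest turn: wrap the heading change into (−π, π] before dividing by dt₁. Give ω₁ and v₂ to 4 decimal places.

ω₁ = -0.9184, v₂ = 5.4083

heading to target = atan2(-1.5−-4.5, 4.5−0) = 0.5880
Δθ = wrap(0.5880 − 1.0472) = -0.4592; ω₁ = Δθ/dt₁ = -0.9184
distance = √((4.5−0)² + (-1.5−-4.5)²) = 5.4083; v₂ = distance/dt₂ = 5.4083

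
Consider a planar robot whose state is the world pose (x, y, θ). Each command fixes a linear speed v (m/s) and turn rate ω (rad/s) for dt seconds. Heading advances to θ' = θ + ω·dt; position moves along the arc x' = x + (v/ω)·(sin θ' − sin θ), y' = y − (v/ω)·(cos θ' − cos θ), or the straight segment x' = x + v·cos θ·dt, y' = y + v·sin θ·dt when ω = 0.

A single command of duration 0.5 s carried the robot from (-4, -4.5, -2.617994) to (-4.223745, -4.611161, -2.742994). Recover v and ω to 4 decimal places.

Δθ = -2.742994 − -2.617994 = -0.125000
ω = Δθ/dt = -0.125000/0.5 = -0.2500
R = Δx/(sin θ' − sin θ) = -2.0000
v = R·ω = -2.0000·-0.2500 = 0.5000

v = 0.5000, ω = -0.2500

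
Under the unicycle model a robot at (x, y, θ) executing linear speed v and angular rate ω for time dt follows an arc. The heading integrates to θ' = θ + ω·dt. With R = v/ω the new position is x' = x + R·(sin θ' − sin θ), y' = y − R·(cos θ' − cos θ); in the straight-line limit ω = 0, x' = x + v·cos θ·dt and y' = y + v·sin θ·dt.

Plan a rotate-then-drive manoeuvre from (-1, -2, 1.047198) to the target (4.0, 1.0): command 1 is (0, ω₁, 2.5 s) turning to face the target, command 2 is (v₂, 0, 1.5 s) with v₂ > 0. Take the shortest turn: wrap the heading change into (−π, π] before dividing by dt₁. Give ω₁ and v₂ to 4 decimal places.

heading to target = atan2(1−-2, 4−-1) = 0.5404
Δθ = wrap(0.5404 − 1.0472) = -0.5068; ω₁ = Δθ/dt₁ = -0.2027
distance = √((4−-1)² + (1−-2)²) = 5.8310; v₂ = distance/dt₂ = 3.8873

ω₁ = -0.2027, v₂ = 3.8873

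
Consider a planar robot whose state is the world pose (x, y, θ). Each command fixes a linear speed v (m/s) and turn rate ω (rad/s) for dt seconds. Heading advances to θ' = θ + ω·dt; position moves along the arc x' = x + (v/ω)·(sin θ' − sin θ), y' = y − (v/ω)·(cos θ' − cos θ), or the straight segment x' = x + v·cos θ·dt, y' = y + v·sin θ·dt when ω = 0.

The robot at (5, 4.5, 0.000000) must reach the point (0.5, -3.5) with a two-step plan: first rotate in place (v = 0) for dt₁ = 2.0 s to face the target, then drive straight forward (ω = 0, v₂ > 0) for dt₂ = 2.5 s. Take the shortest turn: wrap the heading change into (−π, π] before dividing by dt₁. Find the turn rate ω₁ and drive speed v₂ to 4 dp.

ω₁ = -1.0416, v₂ = 3.6715

heading to target = atan2(-3.5−4.5, 0.5−5) = -2.0832
Δθ = wrap(-2.0832 − 0.0000) = -2.0832; ω₁ = Δθ/dt₁ = -1.0416
distance = √((0.5−5)² + (-3.5−4.5)²) = 9.1788; v₂ = distance/dt₂ = 3.6715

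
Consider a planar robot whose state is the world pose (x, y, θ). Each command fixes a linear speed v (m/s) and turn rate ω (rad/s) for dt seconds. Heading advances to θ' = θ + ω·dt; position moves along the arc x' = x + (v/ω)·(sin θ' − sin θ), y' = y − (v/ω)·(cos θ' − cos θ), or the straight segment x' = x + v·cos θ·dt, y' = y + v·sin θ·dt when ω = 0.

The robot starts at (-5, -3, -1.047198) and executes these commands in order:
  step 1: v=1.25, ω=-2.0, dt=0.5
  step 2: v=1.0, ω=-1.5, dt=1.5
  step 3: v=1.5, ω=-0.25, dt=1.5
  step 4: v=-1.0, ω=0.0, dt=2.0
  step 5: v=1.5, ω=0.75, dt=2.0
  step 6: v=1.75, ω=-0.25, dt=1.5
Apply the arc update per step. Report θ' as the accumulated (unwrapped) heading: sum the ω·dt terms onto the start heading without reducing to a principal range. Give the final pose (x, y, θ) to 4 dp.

step 1: θ'=-2.0472 (R=-0.6250) → pose (-4.9859, -3.5991, -2.0472)
step 2: θ'=-4.2972 (R=-0.6667) → pose (-6.1883, -3.5623, -4.2972)
step 3: θ'=-4.6722 (R=-6.0000) → pose (-6.6932, -1.3832, -4.6722)
step 4: θ'=-4.6722 (straight) → pose (-6.6129, -3.3816, -4.6722)
step 5: θ'=-3.1722 (R=2.0000) → pose (-8.5501, -1.4629, -3.1722)
step 6: θ'=-3.5472 (R=-7.0000) → pose (-11.0979, -0.8982, -3.5472)

(-11.0979, -0.8982, -3.5472)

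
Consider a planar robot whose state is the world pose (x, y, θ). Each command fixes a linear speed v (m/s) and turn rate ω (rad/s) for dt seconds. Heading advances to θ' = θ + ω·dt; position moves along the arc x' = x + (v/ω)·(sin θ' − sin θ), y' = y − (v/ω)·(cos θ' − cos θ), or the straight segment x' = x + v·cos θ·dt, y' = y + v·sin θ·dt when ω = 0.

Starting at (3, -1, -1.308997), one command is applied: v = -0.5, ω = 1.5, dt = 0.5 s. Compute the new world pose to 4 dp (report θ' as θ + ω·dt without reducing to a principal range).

(2.8548, -0.8037, -0.5590)

θ' = -1.3090 + 1.5·0.5 = -0.5590
R = v/ω = -0.5/1.5 = -0.3333
x' = 3 + -0.3333·(sin -0.5590 − sin -1.3090) = 2.8548
y' = -1 − -0.3333·(cos -0.5590 − cos -1.3090) = -0.8037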